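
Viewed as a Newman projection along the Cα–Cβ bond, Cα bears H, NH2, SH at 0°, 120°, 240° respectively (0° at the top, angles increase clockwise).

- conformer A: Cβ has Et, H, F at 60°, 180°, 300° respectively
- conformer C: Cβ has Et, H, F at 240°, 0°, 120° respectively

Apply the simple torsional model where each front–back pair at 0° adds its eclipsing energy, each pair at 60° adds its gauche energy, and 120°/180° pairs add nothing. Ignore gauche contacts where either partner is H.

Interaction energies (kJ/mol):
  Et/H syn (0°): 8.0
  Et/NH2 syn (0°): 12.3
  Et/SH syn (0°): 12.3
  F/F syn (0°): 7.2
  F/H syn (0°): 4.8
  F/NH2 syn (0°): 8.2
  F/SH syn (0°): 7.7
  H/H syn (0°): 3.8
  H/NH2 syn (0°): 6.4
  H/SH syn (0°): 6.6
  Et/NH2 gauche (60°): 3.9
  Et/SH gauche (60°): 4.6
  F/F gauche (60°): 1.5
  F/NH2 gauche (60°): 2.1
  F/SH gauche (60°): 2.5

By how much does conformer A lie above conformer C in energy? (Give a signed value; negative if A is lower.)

A (staggered): NH2(120°)/Et(60°) gauche 3.9; SH(240°)/F(300°) gauche 2.5 → 6.4 kJ/mol.
C (eclipsed): H(0°)/H(0°) eclipsed 3.8; NH2(120°)/F(120°) eclipsed 8.2; SH(240°)/Et(240°) eclipsed 12.3 → 24.3 kJ/mol.
E(A) − E(C) = 6.4 − 24.3 = -17.9 kJ/mol.

-17.9 kJ/mol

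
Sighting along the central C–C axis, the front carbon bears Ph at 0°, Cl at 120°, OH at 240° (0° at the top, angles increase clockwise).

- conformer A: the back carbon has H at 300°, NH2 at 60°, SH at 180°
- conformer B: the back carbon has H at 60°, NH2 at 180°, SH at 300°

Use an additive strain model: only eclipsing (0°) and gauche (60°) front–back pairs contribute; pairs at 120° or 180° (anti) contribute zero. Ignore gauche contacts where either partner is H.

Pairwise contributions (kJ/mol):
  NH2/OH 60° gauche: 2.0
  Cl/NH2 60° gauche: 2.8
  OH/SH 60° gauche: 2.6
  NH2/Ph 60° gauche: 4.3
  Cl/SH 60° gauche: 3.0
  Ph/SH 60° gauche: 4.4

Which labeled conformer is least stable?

A

A (staggered): Ph(0°)/NH2(60°) gauche 4.3; Cl(120°)/NH2(60°) gauche 2.8; Cl(120°)/SH(180°) gauche 3.0; OH(240°)/SH(180°) gauche 2.6 → 12.7 kJ/mol.
B (staggered): Ph(0°)/SH(300°) gauche 4.4; Cl(120°)/NH2(180°) gauche 2.8; OH(240°)/NH2(180°) gauche 2.0; OH(240°)/SH(300°) gauche 2.6 → 11.8 kJ/mol.
A has the highest total (12.7 kJ/mol).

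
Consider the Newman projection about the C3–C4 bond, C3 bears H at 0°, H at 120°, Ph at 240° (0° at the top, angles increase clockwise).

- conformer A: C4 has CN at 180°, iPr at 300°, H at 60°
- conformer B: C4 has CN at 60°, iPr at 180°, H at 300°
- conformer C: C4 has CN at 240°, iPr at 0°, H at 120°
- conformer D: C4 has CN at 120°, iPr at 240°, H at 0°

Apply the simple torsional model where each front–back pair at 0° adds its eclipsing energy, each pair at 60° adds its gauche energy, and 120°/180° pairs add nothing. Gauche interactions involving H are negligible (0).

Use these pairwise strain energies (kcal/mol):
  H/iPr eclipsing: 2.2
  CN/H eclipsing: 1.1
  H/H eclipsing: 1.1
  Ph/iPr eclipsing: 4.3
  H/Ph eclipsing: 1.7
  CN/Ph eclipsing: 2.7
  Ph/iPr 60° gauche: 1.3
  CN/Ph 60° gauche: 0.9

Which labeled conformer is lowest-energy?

B

A (staggered): Ph–CN gauche, Ph–iPr gauche; 0.9 + 1.3 = 2.2 kcal/mol.
B (staggered): Ph–iPr gauche; 1.3 = 1.3 kcal/mol.
C (eclipsed): H–iPr eclipsed, H–H eclipsed, Ph–CN eclipsed; 2.2 + 1.1 + 2.7 = 6.0 kcal/mol.
D (eclipsed): H–H eclipsed, H–CN eclipsed, Ph–iPr eclipsed; 1.1 + 1.1 + 4.3 = 6.5 kcal/mol.
B has the lowest total (1.3 kcal/mol).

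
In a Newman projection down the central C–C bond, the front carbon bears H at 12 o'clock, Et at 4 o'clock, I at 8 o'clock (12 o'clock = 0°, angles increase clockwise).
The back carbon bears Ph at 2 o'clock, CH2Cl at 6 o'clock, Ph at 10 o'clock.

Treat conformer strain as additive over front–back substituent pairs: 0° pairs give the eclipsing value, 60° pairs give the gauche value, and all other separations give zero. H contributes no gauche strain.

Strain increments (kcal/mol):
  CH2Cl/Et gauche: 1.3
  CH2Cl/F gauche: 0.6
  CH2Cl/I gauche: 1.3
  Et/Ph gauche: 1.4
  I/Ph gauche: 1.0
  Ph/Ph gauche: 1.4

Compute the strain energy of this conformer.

5.0 kcal/mol

This conformer (staggered): Et(120°)/Ph(60°) gauche 1.4; Et(120°)/CH2Cl(180°) gauche 1.3; I(240°)/CH2Cl(180°) gauche 1.3; I(240°)/Ph(300°) gauche 1.0 → 5.0 kcal/mol.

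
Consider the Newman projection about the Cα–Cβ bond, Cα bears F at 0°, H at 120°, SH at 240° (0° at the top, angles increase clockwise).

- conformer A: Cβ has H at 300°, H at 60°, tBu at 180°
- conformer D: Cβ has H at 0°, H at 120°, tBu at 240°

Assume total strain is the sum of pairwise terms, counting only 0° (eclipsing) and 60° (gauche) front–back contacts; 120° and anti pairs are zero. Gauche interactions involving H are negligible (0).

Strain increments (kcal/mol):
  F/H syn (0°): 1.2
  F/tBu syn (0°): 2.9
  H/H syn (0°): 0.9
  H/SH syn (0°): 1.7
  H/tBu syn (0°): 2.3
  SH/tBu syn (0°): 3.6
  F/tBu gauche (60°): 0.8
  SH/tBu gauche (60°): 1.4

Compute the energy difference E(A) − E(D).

A (staggered): SH(240°)/tBu(180°) gauche 1.4 → 1.4 kcal/mol.
D (eclipsed): F(0°)/H(0°) eclipsed 1.2; H(120°)/H(120°) eclipsed 0.9; SH(240°)/tBu(240°) eclipsed 3.6 → 5.7 kcal/mol.
E(A) − E(D) = 1.4 − 5.7 = -4.3 kcal/mol.

-4.3 kcal/mol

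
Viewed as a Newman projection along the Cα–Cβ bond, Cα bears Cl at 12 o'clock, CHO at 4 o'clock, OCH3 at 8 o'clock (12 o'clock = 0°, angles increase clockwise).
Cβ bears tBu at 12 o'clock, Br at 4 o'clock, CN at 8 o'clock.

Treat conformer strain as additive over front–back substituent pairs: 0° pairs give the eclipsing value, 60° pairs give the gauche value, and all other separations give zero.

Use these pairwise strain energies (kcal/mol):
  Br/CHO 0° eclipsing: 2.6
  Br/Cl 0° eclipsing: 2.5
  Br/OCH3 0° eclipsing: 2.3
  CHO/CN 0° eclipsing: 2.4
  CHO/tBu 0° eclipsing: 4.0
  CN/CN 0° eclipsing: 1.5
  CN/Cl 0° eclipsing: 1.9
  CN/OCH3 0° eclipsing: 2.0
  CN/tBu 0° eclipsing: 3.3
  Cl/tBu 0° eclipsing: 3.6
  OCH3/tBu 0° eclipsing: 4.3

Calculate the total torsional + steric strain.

This conformer is eclipsed. Cl at 0° is eclipsed with tBu at 0° (3.6); CHO at 120° is eclipsed with Br at 120° (2.6); OCH3 at 240° is eclipsed with CN at 240° (2.0). Total 8.2 kcal/mol.

8.2 kcal/mol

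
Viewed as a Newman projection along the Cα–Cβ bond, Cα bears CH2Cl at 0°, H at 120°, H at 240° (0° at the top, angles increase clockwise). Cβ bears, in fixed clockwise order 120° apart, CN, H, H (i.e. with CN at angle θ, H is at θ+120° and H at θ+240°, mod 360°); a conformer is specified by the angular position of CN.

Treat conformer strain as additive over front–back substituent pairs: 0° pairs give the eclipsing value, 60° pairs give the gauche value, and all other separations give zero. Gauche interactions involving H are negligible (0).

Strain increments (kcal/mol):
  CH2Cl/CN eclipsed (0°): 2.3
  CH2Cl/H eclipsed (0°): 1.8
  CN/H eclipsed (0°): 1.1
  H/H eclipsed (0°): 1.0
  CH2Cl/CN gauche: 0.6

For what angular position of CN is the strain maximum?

0°

CN at 0° (eclipsed): CH2Cl–CN eclipsed, H–H eclipsed, H–H eclipsed; 2.3 + 1.0 + 1.0 = 4.3 kcal/mol.
CN at 60° (staggered): CH2Cl–CN gauche; 0.6 = 0.6 kcal/mol.
CN at 120° (eclipsed): CH2Cl–H eclipsed, H–CN eclipsed, H–H eclipsed; 1.8 + 1.1 + 1.0 = 3.9 kcal/mol.
CN at 180° (staggered): no non-H gauche contacts → 0.0 kcal/mol.
CN at 240° (eclipsed): CH2Cl–H eclipsed, H–H eclipsed, H–CN eclipsed; 1.8 + 1.0 + 1.1 = 3.9 kcal/mol.
CN at 300° (staggered): CH2Cl–CN gauche; 0.6 = 0.6 kcal/mol.
The maximum (4.3 kcal/mol) occurs with CN at 0°.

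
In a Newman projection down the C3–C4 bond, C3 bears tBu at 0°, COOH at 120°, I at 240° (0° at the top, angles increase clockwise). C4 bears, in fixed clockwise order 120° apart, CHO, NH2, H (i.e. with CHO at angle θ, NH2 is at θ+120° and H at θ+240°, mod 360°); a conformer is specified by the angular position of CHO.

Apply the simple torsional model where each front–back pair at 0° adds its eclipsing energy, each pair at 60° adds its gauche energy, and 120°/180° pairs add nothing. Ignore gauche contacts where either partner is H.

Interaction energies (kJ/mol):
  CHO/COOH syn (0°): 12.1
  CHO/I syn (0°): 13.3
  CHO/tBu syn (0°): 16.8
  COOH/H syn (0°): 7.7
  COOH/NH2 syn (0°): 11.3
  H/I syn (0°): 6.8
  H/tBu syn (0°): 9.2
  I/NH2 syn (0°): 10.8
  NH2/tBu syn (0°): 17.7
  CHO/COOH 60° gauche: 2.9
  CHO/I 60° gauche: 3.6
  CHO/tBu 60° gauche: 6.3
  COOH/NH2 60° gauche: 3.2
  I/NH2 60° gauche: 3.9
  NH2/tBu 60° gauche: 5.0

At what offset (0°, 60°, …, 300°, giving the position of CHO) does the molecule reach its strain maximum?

240°

CHO at 0° (eclipsed): tBu–CHO eclipsed, COOH–NH2 eclipsed, I–H eclipsed; 16.8 + 11.3 + 6.8 = 34.9 kJ/mol.
CHO at 60° (staggered): tBu–CHO gauche, COOH–CHO gauche, COOH–NH2 gauche, I–NH2 gauche; 6.3 + 2.9 + 3.2 + 3.9 = 16.3 kJ/mol.
CHO at 120° (eclipsed): tBu–H eclipsed, COOH–CHO eclipsed, I–NH2 eclipsed; 9.2 + 12.1 + 10.8 = 32.1 kJ/mol.
CHO at 180° (staggered): tBu–NH2 gauche, COOH–CHO gauche, I–CHO gauche, I–NH2 gauche; 5.0 + 2.9 + 3.6 + 3.9 = 15.4 kJ/mol.
CHO at 240° (eclipsed): tBu–NH2 eclipsed, COOH–H eclipsed, I–CHO eclipsed; 17.7 + 7.7 + 13.3 = 38.7 kJ/mol.
CHO at 300° (staggered): tBu–CHO gauche, tBu–NH2 gauche, COOH–NH2 gauche, I–CHO gauche; 6.3 + 5.0 + 3.2 + 3.6 = 18.1 kJ/mol.
The maximum (38.7 kJ/mol) occurs with CHO at 240°.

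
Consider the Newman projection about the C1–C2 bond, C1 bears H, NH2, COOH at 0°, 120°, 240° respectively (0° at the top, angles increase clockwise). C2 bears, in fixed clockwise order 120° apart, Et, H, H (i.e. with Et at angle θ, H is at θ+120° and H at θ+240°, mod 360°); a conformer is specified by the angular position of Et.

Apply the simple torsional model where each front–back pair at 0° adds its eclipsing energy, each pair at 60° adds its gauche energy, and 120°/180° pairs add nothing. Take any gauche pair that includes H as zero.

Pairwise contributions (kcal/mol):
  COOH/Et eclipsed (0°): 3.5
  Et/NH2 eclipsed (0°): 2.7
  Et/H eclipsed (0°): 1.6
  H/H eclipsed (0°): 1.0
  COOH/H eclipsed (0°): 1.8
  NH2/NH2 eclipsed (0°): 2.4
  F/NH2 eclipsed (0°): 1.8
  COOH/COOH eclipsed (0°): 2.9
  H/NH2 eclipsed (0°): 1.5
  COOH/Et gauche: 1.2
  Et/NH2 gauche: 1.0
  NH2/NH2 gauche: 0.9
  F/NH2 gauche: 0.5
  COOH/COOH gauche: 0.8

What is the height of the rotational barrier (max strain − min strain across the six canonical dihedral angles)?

5.0 kcal/mol

Et at 0° (eclipsed): H(0°)/Et(0°) eclipsed 1.6; NH2(120°)/H(120°) eclipsed 1.5; COOH(240°)/H(240°) eclipsed 1.8 → 4.9 kcal/mol.
Et at 60° (staggered): NH2(120°)/Et(60°) gauche 1.0 → 1.0 kcal/mol.
Et at 120° (eclipsed): H(0°)/H(0°) eclipsed 1.0; NH2(120°)/Et(120°) eclipsed 2.7; COOH(240°)/H(240°) eclipsed 1.8 → 5.5 kcal/mol.
Et at 180° (staggered): NH2(120°)/Et(180°) gauche 1.0; COOH(240°)/Et(180°) gauche 1.2 → 2.2 kcal/mol.
Et at 240° (eclipsed): H(0°)/H(0°) eclipsed 1.0; NH2(120°)/H(120°) eclipsed 1.5; COOH(240°)/Et(240°) eclipsed 3.5 → 6.0 kcal/mol.
Et at 300° (staggered): COOH(240°)/Et(300°) gauche 1.2 → 1.2 kcal/mol.
Max at 240° (6.0 kcal/mol), min at 60° (1.0 kcal/mol); barrier = 5.0 kcal/mol.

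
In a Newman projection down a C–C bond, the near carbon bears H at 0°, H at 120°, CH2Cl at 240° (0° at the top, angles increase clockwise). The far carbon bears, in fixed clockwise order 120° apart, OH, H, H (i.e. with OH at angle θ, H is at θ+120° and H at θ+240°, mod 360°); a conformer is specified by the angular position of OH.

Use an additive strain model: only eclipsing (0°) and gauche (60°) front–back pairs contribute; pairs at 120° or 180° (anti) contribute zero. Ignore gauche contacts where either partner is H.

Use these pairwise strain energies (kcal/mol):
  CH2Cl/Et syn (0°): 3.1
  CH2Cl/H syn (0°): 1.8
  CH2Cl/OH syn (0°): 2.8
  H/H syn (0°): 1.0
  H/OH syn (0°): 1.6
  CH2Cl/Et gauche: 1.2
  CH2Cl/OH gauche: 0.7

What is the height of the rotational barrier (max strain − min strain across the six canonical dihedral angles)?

OH at 0° (eclipsed): H(0°)/OH(0°) eclipsed 1.6; H(120°)/H(120°) eclipsed 1.0; CH2Cl(240°)/H(240°) eclipsed 1.8 → 4.4 kcal/mol.
OH at 60° (staggered): no non-H gauche contacts → 0.0 kcal/mol.
OH at 120° (eclipsed): H(0°)/H(0°) eclipsed 1.0; H(120°)/OH(120°) eclipsed 1.6; CH2Cl(240°)/H(240°) eclipsed 1.8 → 4.4 kcal/mol.
OH at 180° (staggered): CH2Cl(240°)/OH(180°) gauche 0.7 → 0.7 kcal/mol.
OH at 240° (eclipsed): H(0°)/H(0°) eclipsed 1.0; H(120°)/H(120°) eclipsed 1.0; CH2Cl(240°)/OH(240°) eclipsed 2.8 → 4.8 kcal/mol.
OH at 300° (staggered): CH2Cl(240°)/OH(300°) gauche 0.7 → 0.7 kcal/mol.
Max at 240° (4.8 kcal/mol), min at 60° (0.0 kcal/mol); barrier = 4.8 kcal/mol.

4.8 kcal/mol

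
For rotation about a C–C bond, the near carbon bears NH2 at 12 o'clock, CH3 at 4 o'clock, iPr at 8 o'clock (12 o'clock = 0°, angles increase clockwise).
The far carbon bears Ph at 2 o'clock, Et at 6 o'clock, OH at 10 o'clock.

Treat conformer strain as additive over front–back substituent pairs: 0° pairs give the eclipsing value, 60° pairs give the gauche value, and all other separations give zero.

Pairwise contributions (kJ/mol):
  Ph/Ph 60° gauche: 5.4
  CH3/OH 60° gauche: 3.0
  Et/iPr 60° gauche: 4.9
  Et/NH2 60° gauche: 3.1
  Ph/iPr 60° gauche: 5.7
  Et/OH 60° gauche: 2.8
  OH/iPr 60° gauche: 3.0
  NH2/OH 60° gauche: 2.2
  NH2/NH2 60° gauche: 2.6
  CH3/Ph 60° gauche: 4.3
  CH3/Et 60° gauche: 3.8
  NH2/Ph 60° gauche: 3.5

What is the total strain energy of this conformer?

21.7 kJ/mol

This conformer (staggered): NH2–Ph gauche, NH2–OH gauche, CH3–Ph gauche, CH3–Et gauche, iPr–Et gauche, iPr–OH gauche; 3.5 + 2.2 + 4.3 + 3.8 + 4.9 + 3.0 = 21.7 kJ/mol.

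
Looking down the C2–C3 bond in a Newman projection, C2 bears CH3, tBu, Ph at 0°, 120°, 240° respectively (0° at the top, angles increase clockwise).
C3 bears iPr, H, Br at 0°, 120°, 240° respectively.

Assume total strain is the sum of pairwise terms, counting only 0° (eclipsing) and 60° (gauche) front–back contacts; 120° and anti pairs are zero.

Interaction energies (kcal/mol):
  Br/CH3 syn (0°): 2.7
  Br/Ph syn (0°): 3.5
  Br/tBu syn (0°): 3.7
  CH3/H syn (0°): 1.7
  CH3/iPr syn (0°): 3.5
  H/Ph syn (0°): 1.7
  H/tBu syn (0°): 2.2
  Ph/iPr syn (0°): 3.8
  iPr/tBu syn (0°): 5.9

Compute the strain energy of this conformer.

9.2 kcal/mol

This conformer (eclipsed): CH3(0°)/iPr(0°) eclipsed 3.5; tBu(120°)/H(120°) eclipsed 2.2; Ph(240°)/Br(240°) eclipsed 3.5 → 9.2 kcal/mol.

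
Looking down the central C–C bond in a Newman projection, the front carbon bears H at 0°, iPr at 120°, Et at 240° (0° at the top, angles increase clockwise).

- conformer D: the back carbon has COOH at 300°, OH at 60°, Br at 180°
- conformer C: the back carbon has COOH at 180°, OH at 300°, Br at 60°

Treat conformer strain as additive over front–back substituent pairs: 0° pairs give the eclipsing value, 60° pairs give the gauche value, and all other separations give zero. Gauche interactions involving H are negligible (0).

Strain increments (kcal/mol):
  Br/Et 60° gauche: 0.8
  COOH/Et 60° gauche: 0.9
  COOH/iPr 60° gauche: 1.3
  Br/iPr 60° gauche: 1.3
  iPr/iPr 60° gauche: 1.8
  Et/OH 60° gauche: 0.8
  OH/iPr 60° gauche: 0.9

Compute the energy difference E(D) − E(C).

-0.4 kcal/mol

D (staggered): iPr(120°)/OH(60°) gauche 0.9; iPr(120°)/Br(180°) gauche 1.3; Et(240°)/COOH(300°) gauche 0.9; Et(240°)/Br(180°) gauche 0.8 → 3.9 kcal/mol.
C (staggered): iPr(120°)/COOH(180°) gauche 1.3; iPr(120°)/Br(60°) gauche 1.3; Et(240°)/COOH(180°) gauche 0.9; Et(240°)/OH(300°) gauche 0.8 → 4.3 kcal/mol.
E(D) − E(C) = 3.9 − 4.3 = -0.4 kcal/mol.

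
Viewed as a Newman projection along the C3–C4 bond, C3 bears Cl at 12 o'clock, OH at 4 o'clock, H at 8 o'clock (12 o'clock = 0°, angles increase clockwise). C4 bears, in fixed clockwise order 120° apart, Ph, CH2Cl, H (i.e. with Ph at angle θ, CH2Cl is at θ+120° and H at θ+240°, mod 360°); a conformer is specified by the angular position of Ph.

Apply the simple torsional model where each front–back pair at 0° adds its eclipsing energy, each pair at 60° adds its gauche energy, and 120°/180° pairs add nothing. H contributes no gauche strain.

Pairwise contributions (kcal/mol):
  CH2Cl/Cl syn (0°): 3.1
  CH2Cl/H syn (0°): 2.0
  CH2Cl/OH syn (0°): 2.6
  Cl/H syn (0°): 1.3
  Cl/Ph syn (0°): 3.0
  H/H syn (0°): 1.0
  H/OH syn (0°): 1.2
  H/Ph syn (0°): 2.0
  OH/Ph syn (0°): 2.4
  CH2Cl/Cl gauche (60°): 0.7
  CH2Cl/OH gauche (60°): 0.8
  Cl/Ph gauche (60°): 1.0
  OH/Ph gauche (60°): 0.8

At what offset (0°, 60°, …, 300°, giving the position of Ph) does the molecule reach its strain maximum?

0°

Ph at 0° is eclipsed. Cl at 0° is eclipsed with Ph at 0° (3.0); OH at 120° is eclipsed with CH2Cl at 120° (2.6); H at 240° is eclipsed with H at 240° (1.0). Total 6.6 kcal/mol.
Ph at 60° is staggered. Cl at 0° is gauche with Ph at 60° (1.0); OH at 120° is gauche with Ph at 60° (0.8); OH at 120° is gauche with CH2Cl at 180° (0.8). Total 2.6 kcal/mol.
Ph at 120° is eclipsed. Cl at 0° is eclipsed with H at 0° (1.3); OH at 120° is eclipsed with Ph at 120° (2.4); H at 240° is eclipsed with CH2Cl at 240° (2.0). Total 5.7 kcal/mol.
Ph at 180° is staggered. Cl at 0° is gauche with CH2Cl at 300° (0.7); OH at 120° is gauche with Ph at 180° (0.8). Total 1.5 kcal/mol.
Ph at 240° is eclipsed. Cl at 0° is eclipsed with CH2Cl at 0° (3.1); OH at 120° is eclipsed with H at 120° (1.2); H at 240° is eclipsed with Ph at 240° (2.0). Total 6.3 kcal/mol.
Ph at 300° is staggered. Cl at 0° is gauche with Ph at 300° (1.0); Cl at 0° is gauche with CH2Cl at 60° (0.7); OH at 120° is gauche with CH2Cl at 60° (0.8). Total 2.5 kcal/mol.
The maximum (6.6 kcal/mol) occurs with Ph at 0°.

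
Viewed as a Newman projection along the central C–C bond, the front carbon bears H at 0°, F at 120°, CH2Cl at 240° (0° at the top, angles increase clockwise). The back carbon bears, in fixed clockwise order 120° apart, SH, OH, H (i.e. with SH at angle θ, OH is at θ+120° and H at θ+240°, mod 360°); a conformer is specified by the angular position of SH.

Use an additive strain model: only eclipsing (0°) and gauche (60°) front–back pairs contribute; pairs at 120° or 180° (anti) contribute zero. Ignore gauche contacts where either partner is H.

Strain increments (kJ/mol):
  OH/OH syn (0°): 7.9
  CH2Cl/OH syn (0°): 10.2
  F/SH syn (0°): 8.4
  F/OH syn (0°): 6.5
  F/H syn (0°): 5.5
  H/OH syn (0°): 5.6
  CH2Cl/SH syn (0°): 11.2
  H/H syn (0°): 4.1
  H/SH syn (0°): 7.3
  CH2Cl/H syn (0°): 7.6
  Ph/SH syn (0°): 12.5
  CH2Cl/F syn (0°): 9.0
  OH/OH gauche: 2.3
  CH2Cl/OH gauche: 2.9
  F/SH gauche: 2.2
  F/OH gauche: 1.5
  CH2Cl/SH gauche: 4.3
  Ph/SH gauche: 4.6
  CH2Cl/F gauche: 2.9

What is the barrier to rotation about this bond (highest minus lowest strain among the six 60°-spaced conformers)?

16.9 kJ/mol

SH at 0° (eclipsed): H–SH eclipsed, F–OH eclipsed, CH2Cl–H eclipsed; 7.3 + 6.5 + 7.6 = 21.4 kJ/mol.
SH at 60° (staggered): F–SH gauche, F–OH gauche, CH2Cl–OH gauche; 2.2 + 1.5 + 2.9 = 6.6 kJ/mol.
SH at 120° (eclipsed): H–H eclipsed, F–SH eclipsed, CH2Cl–OH eclipsed; 4.1 + 8.4 + 10.2 = 22.7 kJ/mol.
SH at 180° (staggered): F–SH gauche, CH2Cl–SH gauche, CH2Cl–OH gauche; 2.2 + 4.3 + 2.9 = 9.4 kJ/mol.
SH at 240° (eclipsed): H–OH eclipsed, F–H eclipsed, CH2Cl–SH eclipsed; 5.6 + 5.5 + 11.2 = 22.3 kJ/mol.
SH at 300° (staggered): F–OH gauche, CH2Cl–SH gauche; 1.5 + 4.3 = 5.8 kJ/mol.
Max at 120° (22.7 kJ/mol), min at 300° (5.8 kJ/mol); barrier = 16.9 kJ/mol.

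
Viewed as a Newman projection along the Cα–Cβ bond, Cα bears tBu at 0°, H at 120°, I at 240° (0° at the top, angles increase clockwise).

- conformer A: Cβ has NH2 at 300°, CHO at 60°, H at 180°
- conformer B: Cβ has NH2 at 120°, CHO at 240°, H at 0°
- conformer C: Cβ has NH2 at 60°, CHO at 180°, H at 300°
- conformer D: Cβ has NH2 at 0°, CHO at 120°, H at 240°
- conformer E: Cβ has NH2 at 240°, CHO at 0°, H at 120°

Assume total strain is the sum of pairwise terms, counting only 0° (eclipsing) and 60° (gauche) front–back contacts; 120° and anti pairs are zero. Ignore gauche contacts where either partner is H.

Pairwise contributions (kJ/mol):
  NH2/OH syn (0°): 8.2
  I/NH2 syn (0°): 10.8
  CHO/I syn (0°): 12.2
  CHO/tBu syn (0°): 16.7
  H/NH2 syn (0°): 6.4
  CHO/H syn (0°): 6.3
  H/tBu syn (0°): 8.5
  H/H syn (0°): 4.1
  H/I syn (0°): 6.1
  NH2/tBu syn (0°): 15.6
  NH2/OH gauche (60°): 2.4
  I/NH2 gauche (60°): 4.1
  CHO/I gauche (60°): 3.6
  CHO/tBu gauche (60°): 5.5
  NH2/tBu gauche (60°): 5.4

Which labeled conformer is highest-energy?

A (staggered): tBu(0°)/NH2(300°) gauche 5.4; tBu(0°)/CHO(60°) gauche 5.5; I(240°)/NH2(300°) gauche 4.1 → 15.0 kJ/mol.
B (eclipsed): tBu(0°)/H(0°) eclipsed 8.5; H(120°)/NH2(120°) eclipsed 6.4; I(240°)/CHO(240°) eclipsed 12.2 → 27.1 kJ/mol.
C (staggered): tBu(0°)/NH2(60°) gauche 5.4; I(240°)/CHO(180°) gauche 3.6 → 9.0 kJ/mol.
D (eclipsed): tBu(0°)/NH2(0°) eclipsed 15.6; H(120°)/CHO(120°) eclipsed 6.3; I(240°)/H(240°) eclipsed 6.1 → 28.0 kJ/mol.
E (eclipsed): tBu(0°)/CHO(0°) eclipsed 16.7; H(120°)/H(120°) eclipsed 4.1; I(240°)/NH2(240°) eclipsed 10.8 → 31.6 kJ/mol.
E has the highest total (31.6 kJ/mol).

E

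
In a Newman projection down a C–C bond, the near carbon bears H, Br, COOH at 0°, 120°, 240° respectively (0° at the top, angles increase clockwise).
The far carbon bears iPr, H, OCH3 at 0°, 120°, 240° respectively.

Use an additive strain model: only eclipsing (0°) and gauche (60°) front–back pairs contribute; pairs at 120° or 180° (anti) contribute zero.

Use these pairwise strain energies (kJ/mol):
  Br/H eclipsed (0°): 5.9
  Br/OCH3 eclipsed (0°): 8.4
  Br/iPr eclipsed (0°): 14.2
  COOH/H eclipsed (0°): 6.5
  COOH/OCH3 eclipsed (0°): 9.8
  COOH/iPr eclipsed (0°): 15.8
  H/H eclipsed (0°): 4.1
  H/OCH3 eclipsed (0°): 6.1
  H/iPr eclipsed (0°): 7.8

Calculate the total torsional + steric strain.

This conformer (eclipsed): H(0°)/iPr(0°) eclipsed 7.8; Br(120°)/H(120°) eclipsed 5.9; COOH(240°)/OCH3(240°) eclipsed 9.8 → 23.5 kJ/mol.

23.5 kJ/mol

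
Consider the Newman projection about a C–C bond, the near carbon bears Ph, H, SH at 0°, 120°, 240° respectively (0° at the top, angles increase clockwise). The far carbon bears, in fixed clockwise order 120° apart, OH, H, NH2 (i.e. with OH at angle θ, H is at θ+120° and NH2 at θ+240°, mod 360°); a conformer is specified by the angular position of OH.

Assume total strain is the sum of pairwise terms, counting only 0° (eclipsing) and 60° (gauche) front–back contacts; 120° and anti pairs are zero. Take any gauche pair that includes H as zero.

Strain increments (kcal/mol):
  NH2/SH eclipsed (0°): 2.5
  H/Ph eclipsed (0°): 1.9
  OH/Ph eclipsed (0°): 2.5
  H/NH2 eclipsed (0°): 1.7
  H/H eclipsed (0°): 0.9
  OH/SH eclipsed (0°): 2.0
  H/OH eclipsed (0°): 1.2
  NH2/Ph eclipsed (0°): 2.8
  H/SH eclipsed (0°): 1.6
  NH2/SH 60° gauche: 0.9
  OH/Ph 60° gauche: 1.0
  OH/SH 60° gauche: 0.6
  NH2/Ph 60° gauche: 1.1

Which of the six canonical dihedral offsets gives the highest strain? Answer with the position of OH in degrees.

OH at 0° is eclipsed. Ph at 0° is eclipsed with OH at 0° (2.5); H at 120° is eclipsed with H at 120° (0.9); SH at 240° is eclipsed with NH2 at 240° (2.5). Total 5.9 kcal/mol.
OH at 60° is staggered. Ph at 0° is gauche with OH at 60° (1.0); Ph at 0° is gauche with NH2 at 300° (1.1); SH at 240° is gauche with NH2 at 300° (0.9). Total 3.0 kcal/mol.
OH at 120° is eclipsed. Ph at 0° is eclipsed with NH2 at 0° (2.8); H at 120° is eclipsed with OH at 120° (1.2); SH at 240° is eclipsed with H at 240° (1.6). Total 5.6 kcal/mol.
OH at 180° is staggered. Ph at 0° is gauche with NH2 at 60° (1.1); SH at 240° is gauche with OH at 180° (0.6). Total 1.7 kcal/mol.
OH at 240° is eclipsed. Ph at 0° is eclipsed with H at 0° (1.9); H at 120° is eclipsed with NH2 at 120° (1.7); SH at 240° is eclipsed with OH at 240° (2.0). Total 5.6 kcal/mol.
OH at 300° is staggered. Ph at 0° is gauche with OH at 300° (1.0); SH at 240° is gauche with OH at 300° (0.6); SH at 240° is gauche with NH2 at 180° (0.9). Total 2.5 kcal/mol.
The maximum (5.9 kcal/mol) occurs with OH at 0°.

0°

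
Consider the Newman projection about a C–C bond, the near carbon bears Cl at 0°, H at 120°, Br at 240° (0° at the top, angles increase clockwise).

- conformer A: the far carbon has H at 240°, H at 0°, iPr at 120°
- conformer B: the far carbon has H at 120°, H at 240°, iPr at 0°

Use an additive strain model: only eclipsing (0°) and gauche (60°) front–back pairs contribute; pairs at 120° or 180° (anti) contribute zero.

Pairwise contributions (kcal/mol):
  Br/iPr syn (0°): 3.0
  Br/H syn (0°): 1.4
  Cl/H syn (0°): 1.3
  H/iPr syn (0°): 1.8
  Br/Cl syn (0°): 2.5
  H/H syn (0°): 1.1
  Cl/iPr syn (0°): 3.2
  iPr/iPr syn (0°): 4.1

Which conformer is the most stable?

A

A (eclipsed): Cl(0°)/H(0°) eclipsed 1.3; H(120°)/iPr(120°) eclipsed 1.8; Br(240°)/H(240°) eclipsed 1.4 → 4.5 kcal/mol.
B (eclipsed): Cl(0°)/iPr(0°) eclipsed 3.2; H(120°)/H(120°) eclipsed 1.1; Br(240°)/H(240°) eclipsed 1.4 → 5.7 kcal/mol.
A has the lowest total (4.5 kcal/mol).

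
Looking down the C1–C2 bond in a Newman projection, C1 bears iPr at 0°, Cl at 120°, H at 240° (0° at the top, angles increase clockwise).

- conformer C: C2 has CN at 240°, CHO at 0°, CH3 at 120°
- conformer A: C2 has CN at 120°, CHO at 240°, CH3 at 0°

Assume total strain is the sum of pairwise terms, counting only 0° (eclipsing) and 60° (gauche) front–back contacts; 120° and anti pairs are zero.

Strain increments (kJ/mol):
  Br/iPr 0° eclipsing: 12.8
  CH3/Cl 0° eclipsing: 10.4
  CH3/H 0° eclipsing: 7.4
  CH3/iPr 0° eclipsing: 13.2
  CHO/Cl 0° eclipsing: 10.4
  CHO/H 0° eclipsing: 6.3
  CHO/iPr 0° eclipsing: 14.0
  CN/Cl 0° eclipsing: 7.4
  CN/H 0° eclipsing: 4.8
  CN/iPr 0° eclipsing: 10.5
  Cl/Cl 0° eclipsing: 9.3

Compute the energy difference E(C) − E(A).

+2.3 kJ/mol

C (eclipsed): iPr(0°)/CHO(0°) eclipsed 14.0; Cl(120°)/CH3(120°) eclipsed 10.4; H(240°)/CN(240°) eclipsed 4.8 → 29.2 kJ/mol.
A (eclipsed): iPr(0°)/CH3(0°) eclipsed 13.2; Cl(120°)/CN(120°) eclipsed 7.4; H(240°)/CHO(240°) eclipsed 6.3 → 26.9 kJ/mol.
E(C) − E(A) = 29.2 − 26.9 = +2.3 kJ/mol.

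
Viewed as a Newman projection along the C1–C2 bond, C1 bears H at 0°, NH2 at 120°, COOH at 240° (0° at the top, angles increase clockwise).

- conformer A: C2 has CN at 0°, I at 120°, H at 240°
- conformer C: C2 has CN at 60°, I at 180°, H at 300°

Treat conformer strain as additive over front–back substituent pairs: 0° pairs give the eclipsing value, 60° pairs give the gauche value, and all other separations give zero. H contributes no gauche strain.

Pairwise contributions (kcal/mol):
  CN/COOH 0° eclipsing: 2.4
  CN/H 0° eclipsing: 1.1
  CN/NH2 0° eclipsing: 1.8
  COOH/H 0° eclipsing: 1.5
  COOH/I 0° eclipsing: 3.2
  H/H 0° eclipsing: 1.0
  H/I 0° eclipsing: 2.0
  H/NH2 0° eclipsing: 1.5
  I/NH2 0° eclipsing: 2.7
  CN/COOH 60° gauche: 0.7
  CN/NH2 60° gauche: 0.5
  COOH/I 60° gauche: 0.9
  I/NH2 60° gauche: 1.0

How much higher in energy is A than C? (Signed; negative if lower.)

+2.9 kcal/mol

A (eclipsed): H–CN eclipsed, NH2–I eclipsed, COOH–H eclipsed; 1.1 + 2.7 + 1.5 = 5.3 kcal/mol.
C (staggered): NH2–CN gauche, NH2–I gauche, COOH–I gauche; 0.5 + 1.0 + 0.9 = 2.4 kcal/mol.
E(A) − E(C) = 5.3 − 2.4 = +2.9 kcal/mol.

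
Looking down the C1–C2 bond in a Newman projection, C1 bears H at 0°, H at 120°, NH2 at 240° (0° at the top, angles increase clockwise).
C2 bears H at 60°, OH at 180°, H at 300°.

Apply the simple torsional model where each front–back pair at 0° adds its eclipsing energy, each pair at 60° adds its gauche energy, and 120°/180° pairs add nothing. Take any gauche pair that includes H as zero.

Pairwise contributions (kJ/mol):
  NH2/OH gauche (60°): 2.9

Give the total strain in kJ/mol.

2.9 kJ/mol

This conformer is staggered. NH2 at 240° is gauche with OH at 180° (2.9). Total 2.9 kJ/mol.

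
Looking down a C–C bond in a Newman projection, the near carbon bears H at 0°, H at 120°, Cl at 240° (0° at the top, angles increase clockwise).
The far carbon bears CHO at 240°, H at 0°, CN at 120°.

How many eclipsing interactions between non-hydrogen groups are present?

Non-H eclipsing pairs: Cl(240°)/CHO(240°) — 1 interaction.

1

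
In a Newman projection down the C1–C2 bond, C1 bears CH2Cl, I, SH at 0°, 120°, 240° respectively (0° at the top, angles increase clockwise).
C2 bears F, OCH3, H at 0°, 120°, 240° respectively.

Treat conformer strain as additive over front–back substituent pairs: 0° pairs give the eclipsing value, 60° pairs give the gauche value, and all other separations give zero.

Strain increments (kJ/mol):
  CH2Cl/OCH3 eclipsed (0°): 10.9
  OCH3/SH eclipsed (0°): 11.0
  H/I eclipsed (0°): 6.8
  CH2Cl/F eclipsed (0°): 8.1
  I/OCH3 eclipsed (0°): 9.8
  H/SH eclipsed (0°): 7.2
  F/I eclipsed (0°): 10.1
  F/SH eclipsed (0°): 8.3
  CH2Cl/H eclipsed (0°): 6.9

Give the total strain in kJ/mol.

This conformer (eclipsed): CH2Cl(0°)/F(0°) eclipsed 8.1; I(120°)/OCH3(120°) eclipsed 9.8; SH(240°)/H(240°) eclipsed 7.2 → 25.1 kJ/mol.

25.1 kJ/mol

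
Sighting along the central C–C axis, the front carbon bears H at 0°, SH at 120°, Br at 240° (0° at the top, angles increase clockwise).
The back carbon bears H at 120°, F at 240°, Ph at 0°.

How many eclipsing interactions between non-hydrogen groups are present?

1

Non-H eclipsing pairs: Br(240°)/F(240°) — 1 interaction.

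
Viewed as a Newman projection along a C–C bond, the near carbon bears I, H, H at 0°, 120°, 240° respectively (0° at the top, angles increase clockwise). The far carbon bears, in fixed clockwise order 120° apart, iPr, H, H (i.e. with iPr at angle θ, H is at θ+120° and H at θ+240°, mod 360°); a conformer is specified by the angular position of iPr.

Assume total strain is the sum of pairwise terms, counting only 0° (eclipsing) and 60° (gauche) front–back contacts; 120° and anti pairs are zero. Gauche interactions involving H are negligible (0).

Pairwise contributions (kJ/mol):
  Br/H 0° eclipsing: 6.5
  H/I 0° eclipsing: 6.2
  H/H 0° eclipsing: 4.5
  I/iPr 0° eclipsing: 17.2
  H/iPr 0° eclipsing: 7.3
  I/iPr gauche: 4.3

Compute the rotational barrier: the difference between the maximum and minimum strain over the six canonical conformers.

26.2 kJ/mol

iPr at 0° (eclipsed): I(0°)/iPr(0°) eclipsed 17.2; H(120°)/H(120°) eclipsed 4.5; H(240°)/H(240°) eclipsed 4.5 → 26.2 kJ/mol.
iPr at 60° (staggered): I(0°)/iPr(60°) gauche 4.3 → 4.3 kJ/mol.
iPr at 120° (eclipsed): I(0°)/H(0°) eclipsed 6.2; H(120°)/iPr(120°) eclipsed 7.3; H(240°)/H(240°) eclipsed 4.5 → 18.0 kJ/mol.
iPr at 180° (staggered): no non-H gauche contacts → 0.0 kJ/mol.
iPr at 240° (eclipsed): I(0°)/H(0°) eclipsed 6.2; H(120°)/H(120°) eclipsed 4.5; H(240°)/iPr(240°) eclipsed 7.3 → 18.0 kJ/mol.
iPr at 300° (staggered): I(0°)/iPr(300°) gauche 4.3 → 4.3 kJ/mol.
Max at 0° (26.2 kJ/mol), min at 180° (0.0 kJ/mol); barrier = 26.2 kJ/mol.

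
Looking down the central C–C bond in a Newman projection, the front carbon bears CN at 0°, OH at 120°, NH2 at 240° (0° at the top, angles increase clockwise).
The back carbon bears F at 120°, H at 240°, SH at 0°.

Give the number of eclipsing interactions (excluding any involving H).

2

Non-H eclipsing pairs: CN(0°)/SH(0°); OH(120°)/F(120°) — 2 interactions.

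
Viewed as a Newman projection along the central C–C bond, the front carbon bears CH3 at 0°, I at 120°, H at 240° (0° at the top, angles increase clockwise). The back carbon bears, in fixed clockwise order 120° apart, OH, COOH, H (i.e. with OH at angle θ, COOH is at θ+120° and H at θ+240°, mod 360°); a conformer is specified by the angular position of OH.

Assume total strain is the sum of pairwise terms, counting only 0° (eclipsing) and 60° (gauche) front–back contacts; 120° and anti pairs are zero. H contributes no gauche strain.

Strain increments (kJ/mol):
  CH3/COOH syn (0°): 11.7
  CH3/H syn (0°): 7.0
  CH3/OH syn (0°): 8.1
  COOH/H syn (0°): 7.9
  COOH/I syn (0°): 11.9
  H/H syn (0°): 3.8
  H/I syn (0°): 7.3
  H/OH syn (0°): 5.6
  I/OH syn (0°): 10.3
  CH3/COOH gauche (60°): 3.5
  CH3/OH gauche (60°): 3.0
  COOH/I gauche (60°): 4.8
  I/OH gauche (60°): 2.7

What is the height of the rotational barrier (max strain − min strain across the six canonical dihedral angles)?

OH at 0° (eclipsed): CH3(0°)/OH(0°) eclipsed 8.1; I(120°)/COOH(120°) eclipsed 11.9; H(240°)/H(240°) eclipsed 3.8 → 23.8 kJ/mol.
OH at 60° (staggered): CH3(0°)/OH(60°) gauche 3.0; I(120°)/OH(60°) gauche 2.7; I(120°)/COOH(180°) gauche 4.8 → 10.5 kJ/mol.
OH at 120° (eclipsed): CH3(0°)/H(0°) eclipsed 7.0; I(120°)/OH(120°) eclipsed 10.3; H(240°)/COOH(240°) eclipsed 7.9 → 25.2 kJ/mol.
OH at 180° (staggered): CH3(0°)/COOH(300°) gauche 3.5; I(120°)/OH(180°) gauche 2.7 → 6.2 kJ/mol.
OH at 240° (eclipsed): CH3(0°)/COOH(0°) eclipsed 11.7; I(120°)/H(120°) eclipsed 7.3; H(240°)/OH(240°) eclipsed 5.6 → 24.6 kJ/mol.
OH at 300° (staggered): CH3(0°)/OH(300°) gauche 3.0; CH3(0°)/COOH(60°) gauche 3.5; I(120°)/COOH(60°) gauche 4.8 → 11.3 kJ/mol.
Max at 120° (25.2 kJ/mol), min at 180° (6.2 kJ/mol); barrier = 19.0 kJ/mol.

19.0 kJ/mol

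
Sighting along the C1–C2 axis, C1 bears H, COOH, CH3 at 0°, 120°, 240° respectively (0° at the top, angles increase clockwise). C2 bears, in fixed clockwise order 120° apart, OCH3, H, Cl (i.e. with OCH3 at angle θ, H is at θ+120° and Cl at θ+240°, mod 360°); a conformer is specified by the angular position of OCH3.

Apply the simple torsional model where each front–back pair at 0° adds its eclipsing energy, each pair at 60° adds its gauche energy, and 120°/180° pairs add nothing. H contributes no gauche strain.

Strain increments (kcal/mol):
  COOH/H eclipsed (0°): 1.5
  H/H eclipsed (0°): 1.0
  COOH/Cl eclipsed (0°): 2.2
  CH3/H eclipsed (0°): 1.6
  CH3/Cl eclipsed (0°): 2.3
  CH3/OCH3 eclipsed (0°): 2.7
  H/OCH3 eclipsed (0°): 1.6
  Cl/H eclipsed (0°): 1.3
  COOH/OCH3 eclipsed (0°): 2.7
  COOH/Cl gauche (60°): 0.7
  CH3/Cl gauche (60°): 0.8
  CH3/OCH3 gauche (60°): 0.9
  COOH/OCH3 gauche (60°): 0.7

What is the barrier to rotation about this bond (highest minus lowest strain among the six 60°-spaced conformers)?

OCH3 at 0° (eclipsed): H–OCH3 eclipsed, COOH–H eclipsed, CH3–Cl eclipsed; 1.6 + 1.5 + 2.3 = 5.4 kcal/mol.
OCH3 at 60° (staggered): COOH–OCH3 gauche, CH3–Cl gauche; 0.7 + 0.8 = 1.5 kcal/mol.
OCH3 at 120° (eclipsed): H–Cl eclipsed, COOH–OCH3 eclipsed, CH3–H eclipsed; 1.3 + 2.7 + 1.6 = 5.6 kcal/mol.
OCH3 at 180° (staggered): COOH–OCH3 gauche, COOH–Cl gauche, CH3–OCH3 gauche; 0.7 + 0.7 + 0.9 = 2.3 kcal/mol.
OCH3 at 240° (eclipsed): H–H eclipsed, COOH–Cl eclipsed, CH3–OCH3 eclipsed; 1.0 + 2.2 + 2.7 = 5.9 kcal/mol.
OCH3 at 300° (staggered): COOH–Cl gauche, CH3–OCH3 gauche, CH3–Cl gauche; 0.7 + 0.9 + 0.8 = 2.4 kcal/mol.
Max at 240° (5.9 kcal/mol), min at 60° (1.5 kcal/mol); barrier = 4.4 kcal/mol.

4.4 kcal/mol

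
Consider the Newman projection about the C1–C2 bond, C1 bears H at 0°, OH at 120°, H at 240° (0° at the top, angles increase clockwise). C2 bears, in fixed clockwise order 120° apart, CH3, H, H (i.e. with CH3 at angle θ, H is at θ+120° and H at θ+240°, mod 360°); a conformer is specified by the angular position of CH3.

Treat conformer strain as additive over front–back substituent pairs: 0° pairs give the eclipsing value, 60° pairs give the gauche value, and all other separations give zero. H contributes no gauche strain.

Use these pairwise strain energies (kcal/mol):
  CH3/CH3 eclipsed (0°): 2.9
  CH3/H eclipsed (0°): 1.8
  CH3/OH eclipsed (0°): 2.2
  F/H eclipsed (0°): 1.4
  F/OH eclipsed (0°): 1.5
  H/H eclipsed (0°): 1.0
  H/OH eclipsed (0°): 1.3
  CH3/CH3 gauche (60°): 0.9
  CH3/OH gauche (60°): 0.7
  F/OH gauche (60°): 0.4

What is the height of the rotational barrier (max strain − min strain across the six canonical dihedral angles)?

CH3 at 0° (eclipsed): H–CH3 eclipsed, OH–H eclipsed, H–H eclipsed; 1.8 + 1.3 + 1.0 = 4.1 kcal/mol.
CH3 at 60° (staggered): OH–CH3 gauche; 0.7 = 0.7 kcal/mol.
CH3 at 120° (eclipsed): H–H eclipsed, OH–CH3 eclipsed, H–H eclipsed; 1.0 + 2.2 + 1.0 = 4.2 kcal/mol.
CH3 at 180° (staggered): OH–CH3 gauche; 0.7 = 0.7 kcal/mol.
CH3 at 240° (eclipsed): H–H eclipsed, OH–H eclipsed, H–CH3 eclipsed; 1.0 + 1.3 + 1.8 = 4.1 kcal/mol.
CH3 at 300° (staggered): no non-H gauche contacts → 0.0 kcal/mol.
Max at 120° (4.2 kcal/mol), min at 300° (0.0 kcal/mol); barrier = 4.2 kcal/mol.

4.2 kcal/mol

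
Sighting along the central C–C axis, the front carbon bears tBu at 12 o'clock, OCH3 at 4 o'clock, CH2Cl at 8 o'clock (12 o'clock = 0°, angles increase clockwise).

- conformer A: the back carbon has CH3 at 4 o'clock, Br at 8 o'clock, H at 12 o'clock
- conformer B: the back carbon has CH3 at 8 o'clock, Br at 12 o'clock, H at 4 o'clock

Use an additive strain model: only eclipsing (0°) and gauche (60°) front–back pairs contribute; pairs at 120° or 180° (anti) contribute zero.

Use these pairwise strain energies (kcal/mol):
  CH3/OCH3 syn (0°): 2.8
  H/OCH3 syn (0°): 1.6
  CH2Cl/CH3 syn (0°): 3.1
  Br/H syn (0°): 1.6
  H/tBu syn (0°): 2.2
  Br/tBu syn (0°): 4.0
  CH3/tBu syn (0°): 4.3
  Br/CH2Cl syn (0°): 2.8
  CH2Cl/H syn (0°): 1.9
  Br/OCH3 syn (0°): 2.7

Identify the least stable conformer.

A (eclipsed): tBu(0°)/H(0°) eclipsed 2.2; OCH3(120°)/CH3(120°) eclipsed 2.8; CH2Cl(240°)/Br(240°) eclipsed 2.8 → 7.8 kcal/mol.
B (eclipsed): tBu(0°)/Br(0°) eclipsed 4.0; OCH3(120°)/H(120°) eclipsed 1.6; CH2Cl(240°)/CH3(240°) eclipsed 3.1 → 8.7 kcal/mol.
B has the highest total (8.7 kcal/mol).

B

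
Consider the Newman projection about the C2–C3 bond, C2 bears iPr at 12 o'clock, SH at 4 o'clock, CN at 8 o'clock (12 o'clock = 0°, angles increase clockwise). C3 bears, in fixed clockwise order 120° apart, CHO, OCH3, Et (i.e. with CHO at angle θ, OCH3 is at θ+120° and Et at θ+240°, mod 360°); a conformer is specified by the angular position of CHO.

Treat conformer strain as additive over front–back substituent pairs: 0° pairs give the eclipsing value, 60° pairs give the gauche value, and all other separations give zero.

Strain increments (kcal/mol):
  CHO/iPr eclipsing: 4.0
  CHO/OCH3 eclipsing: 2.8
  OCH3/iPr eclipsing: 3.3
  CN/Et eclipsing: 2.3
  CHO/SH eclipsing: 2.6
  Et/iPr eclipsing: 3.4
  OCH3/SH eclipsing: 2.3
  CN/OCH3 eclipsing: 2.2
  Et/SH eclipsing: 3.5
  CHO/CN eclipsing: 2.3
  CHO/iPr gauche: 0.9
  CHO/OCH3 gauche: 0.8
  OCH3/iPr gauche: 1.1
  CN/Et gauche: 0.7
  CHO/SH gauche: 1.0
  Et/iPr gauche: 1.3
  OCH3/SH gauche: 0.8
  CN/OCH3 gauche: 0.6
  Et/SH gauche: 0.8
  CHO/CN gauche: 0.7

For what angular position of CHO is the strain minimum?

300°

CHO at 0° (eclipsed): iPr–CHO eclipsed, SH–OCH3 eclipsed, CN–Et eclipsed; 4.0 + 2.3 + 2.3 = 8.6 kcal/mol.
CHO at 60° (staggered): iPr–CHO gauche, iPr–Et gauche, SH–CHO gauche, SH–OCH3 gauche, CN–OCH3 gauche, CN–Et gauche; 0.9 + 1.3 + 1.0 + 0.8 + 0.6 + 0.7 = 5.3 kcal/mol.
CHO at 120° (eclipsed): iPr–Et eclipsed, SH–CHO eclipsed, CN–OCH3 eclipsed; 3.4 + 2.6 + 2.2 = 8.2 kcal/mol.
CHO at 180° (staggered): iPr–OCH3 gauche, iPr–Et gauche, SH–CHO gauche, SH–Et gauche, CN–CHO gauche, CN–OCH3 gauche; 1.1 + 1.3 + 1.0 + 0.8 + 0.7 + 0.6 = 5.5 kcal/mol.
CHO at 240° (eclipsed): iPr–OCH3 eclipsed, SH–Et eclipsed, CN–CHO eclipsed; 3.3 + 3.5 + 2.3 = 9.1 kcal/mol.
CHO at 300° (staggered): iPr–CHO gauche, iPr–OCH3 gauche, SH–OCH3 gauche, SH–Et gauche, CN–CHO gauche, CN–Et gauche; 0.9 + 1.1 + 0.8 + 0.8 + 0.7 + 0.7 = 5.0 kcal/mol.
The minimum (5.0 kcal/mol) occurs with CHO at 300°.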